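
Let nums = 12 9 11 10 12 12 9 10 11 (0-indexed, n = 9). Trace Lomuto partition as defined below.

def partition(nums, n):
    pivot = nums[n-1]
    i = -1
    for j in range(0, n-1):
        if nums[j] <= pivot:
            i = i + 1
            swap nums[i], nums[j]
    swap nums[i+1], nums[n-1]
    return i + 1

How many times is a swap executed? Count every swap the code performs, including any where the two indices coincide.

6

pivot = nums[8] = 11; i = -1
j=0: nums[0]=12 > 11 → no swap
j=1: nums[1]=9 ≤ 11 → i=0, swap nums[0],nums[1] → 9 12 11 10 12 12 9 10 11
j=2: nums[2]=11 ≤ 11 → i=1, swap nums[1],nums[2] → 9 11 12 10 12 12 9 10 11
j=3: nums[3]=10 ≤ 11 → i=2, swap nums[2],nums[3] → 9 11 10 12 12 12 9 10 11
j=4: nums[4]=12 > 11 → no swap
j=5: nums[5]=12 > 11 → no swap
j=6: nums[6]=9 ≤ 11 → i=3, swap nums[3],nums[6] → 9 11 10 9 12 12 12 10 11
j=7: nums[7]=10 ≤ 11 → i=4, swap nums[4],nums[7] → 9 11 10 9 10 12 12 12 11
final swap nums[5],nums[8] → 9 11 10 9 10 11 12 12 12; return 5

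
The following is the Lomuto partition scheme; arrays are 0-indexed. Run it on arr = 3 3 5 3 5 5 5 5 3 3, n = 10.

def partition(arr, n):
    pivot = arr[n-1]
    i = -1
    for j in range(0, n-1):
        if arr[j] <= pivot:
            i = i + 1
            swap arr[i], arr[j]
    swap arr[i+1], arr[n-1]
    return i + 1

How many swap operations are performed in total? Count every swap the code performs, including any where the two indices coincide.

pivot=3, i=-1
j=0: 3≤3, i=0, swap(0,0) ⇒ 3 3 5 3 5 5 5 5 3 3
j=1: 3≤3, i=1, swap(1,1) ⇒ 3 3 5 3 5 5 5 5 3 3
j=2: 5>3, skip
j=3: 3≤3, i=2, swap(2,3) ⇒ 3 3 3 5 5 5 5 5 3 3
j=4: 5>3, skip
j=5: 5>3, skip
j=6: 5>3, skip
j=7: 5>3, skip
j=8: 3≤3, i=3, swap(3,8) ⇒ 3 3 3 3 5 5 5 5 5 3
swap(4,9) ⇒ 3 3 3 3 3 5 5 5 5 5; return 4

5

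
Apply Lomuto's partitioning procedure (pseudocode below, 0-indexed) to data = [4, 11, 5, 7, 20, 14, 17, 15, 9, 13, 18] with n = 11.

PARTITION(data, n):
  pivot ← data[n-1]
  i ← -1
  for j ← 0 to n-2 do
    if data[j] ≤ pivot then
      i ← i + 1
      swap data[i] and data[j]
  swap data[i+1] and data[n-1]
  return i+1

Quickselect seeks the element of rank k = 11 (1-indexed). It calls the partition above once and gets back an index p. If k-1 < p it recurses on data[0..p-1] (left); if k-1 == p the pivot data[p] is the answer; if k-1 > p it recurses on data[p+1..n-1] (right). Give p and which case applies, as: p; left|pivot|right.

pivot=18, i=-1
j=0: 4≤18, i=0, swap(0,0) ⇒ [4, 11, 5, 7, 20, 14, 17, 15, 9, 13, 18]
j=1: 11≤18, i=1, swap(1,1) ⇒ [4, 11, 5, 7, 20, 14, 17, 15, 9, 13, 18]
j=2: 5≤18, i=2, swap(2,2) ⇒ [4, 11, 5, 7, 20, 14, 17, 15, 9, 13, 18]
j=3: 7≤18, i=3, swap(3,3) ⇒ [4, 11, 5, 7, 20, 14, 17, 15, 9, 13, 18]
j=4: 20>18, skip
j=5: 14≤18, i=4, swap(4,5) ⇒ [4, 11, 5, 7, 14, 20, 17, 15, 9, 13, 18]
j=6: 17≤18, i=5, swap(5,6) ⇒ [4, 11, 5, 7, 14, 17, 20, 15, 9, 13, 18]
j=7: 15≤18, i=6, swap(6,7) ⇒ [4, 11, 5, 7, 14, 17, 15, 20, 9, 13, 18]
j=8: 9≤18, i=7, swap(7,8) ⇒ [4, 11, 5, 7, 14, 17, 15, 9, 20, 13, 18]
j=9: 13≤18, i=8, swap(8,9) ⇒ [4, 11, 5, 7, 14, 17, 15, 9, 13, 20, 18]
swap(9,10) ⇒ [4, 11, 5, 7, 14, 17, 15, 9, 13, 18, 20]; return 9
p = 9; k-1 = 10 > 9 ⇒ right

9; right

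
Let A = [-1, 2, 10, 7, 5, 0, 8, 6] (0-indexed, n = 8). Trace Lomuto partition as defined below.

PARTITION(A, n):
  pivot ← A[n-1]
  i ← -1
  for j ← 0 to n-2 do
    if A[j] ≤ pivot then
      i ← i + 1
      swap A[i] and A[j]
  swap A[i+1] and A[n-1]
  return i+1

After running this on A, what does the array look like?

pivot=6, i=-1
j=0: -1≤6, i=0, swap(0,0) ⇒ [-1, 2, 10, 7, 5, 0, 8, 6]
j=1: 2≤6, i=1, swap(1,1) ⇒ [-1, 2, 10, 7, 5, 0, 8, 6]
j=2: 10>6, skip
j=3: 7>6, skip
j=4: 5≤6, i=2, swap(2,4) ⇒ [-1, 2, 5, 7, 10, 0, 8, 6]
j=5: 0≤6, i=3, swap(3,5) ⇒ [-1, 2, 5, 0, 10, 7, 8, 6]
j=6: 8>6, skip
swap(4,7) ⇒ [-1, 2, 5, 0, 6, 7, 8, 10]; return 4

[-1, 2, 5, 0, 6, 7, 8, 10]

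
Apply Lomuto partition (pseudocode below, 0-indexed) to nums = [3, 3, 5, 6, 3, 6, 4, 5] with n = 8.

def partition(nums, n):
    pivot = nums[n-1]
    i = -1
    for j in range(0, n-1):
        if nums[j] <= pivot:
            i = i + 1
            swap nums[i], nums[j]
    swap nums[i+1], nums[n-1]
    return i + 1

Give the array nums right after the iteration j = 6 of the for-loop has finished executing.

[3, 3, 5, 3, 4, 6, 6, 5]

pivot=5, i=-1
j=0: 3≤5, i=0, swap(0,0) ⇒ [3, 3, 5, 6, 3, 6, 4, 5]
j=1: 3≤5, i=1, swap(1,1) ⇒ [3, 3, 5, 6, 3, 6, 4, 5]
j=2: 5≤5, i=2, swap(2,2) ⇒ [3, 3, 5, 6, 3, 6, 4, 5]
j=3: 6>5, skip
j=4: 3≤5, i=3, swap(3,4) ⇒ [3, 3, 5, 3, 6, 6, 4, 5]
j=5: 6>5, skip
j=6: 4≤5, i=4, swap(4,6) ⇒ [3, 3, 5, 3, 4, 6, 6, 5]
(after j=6) nums = [3, 3, 5, 3, 4, 6, 6, 5]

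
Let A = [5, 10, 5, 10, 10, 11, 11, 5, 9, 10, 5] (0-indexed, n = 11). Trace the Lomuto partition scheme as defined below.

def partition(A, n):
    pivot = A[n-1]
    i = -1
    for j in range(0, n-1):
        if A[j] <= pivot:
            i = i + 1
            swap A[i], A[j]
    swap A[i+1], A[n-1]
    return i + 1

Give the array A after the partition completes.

pivot=5, i=-1
j=0: 5≤5, i=0, swap(0,0) ⇒ [5, 10, 5, 10, 10, 11, 11, 5, 9, 10, 5]
j=1: 10>5, skip
j=2: 5≤5, i=1, swap(1,2) ⇒ [5, 5, 10, 10, 10, 11, 11, 5, 9, 10, 5]
j=3: 10>5, skip
j=4: 10>5, skip
j=5: 11>5, skip
j=6: 11>5, skip
j=7: 5≤5, i=2, swap(2,7) ⇒ [5, 5, 5, 10, 10, 11, 11, 10, 9, 10, 5]
j=8: 9>5, skip
j=9: 10>5, skip
swap(3,10) ⇒ [5, 5, 5, 5, 10, 11, 11, 10, 9, 10, 10]; return 3

[5, 5, 5, 5, 10, 11, 11, 10, 9, 10, 10]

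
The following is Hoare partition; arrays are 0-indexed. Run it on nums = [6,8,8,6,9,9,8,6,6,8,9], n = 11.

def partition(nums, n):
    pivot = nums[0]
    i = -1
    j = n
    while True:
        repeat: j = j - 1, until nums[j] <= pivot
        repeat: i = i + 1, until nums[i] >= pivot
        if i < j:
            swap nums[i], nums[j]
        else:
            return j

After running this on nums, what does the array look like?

[6,6,6,8,9,9,8,8,6,8,9]

pivot=6
j stops at 8 (6), i stops at 0 (6); swap ⇒ [6,8,8,6,9,9,8,6,6,8,9]
j stops at 7 (6), i stops at 1 (8); swap ⇒ [6,6,8,6,9,9,8,8,6,8,9]
j stops at 3 (6), i stops at 2 (8); swap ⇒ [6,6,6,8,9,9,8,8,6,8,9]
j stops at 2, i stops at 3; i≥j ⇒ return 2. nums=[6,6,6,8,9,9,8,8,6,8,9]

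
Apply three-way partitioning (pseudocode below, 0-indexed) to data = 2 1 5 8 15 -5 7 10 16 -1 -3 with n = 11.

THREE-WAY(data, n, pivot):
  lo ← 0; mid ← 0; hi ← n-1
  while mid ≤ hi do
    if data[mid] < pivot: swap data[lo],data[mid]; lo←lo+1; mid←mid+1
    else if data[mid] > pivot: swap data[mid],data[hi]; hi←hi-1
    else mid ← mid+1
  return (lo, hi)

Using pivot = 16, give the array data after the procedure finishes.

2 1 5 8 15 -5 7 10 -1 -3 16

pivot = 16; lo=0, mid=0, hi=10
data[mid]=2<16: swap data[0],data[0]; lo=1,mid=1 → 2 1 5 8 15 -5 7 10 16 -1 -3
data[mid]=1<16: swap data[1],data[1]; lo=2,mid=2 → 2 1 5 8 15 -5 7 10 16 -1 -3
data[mid]=5<16: swap data[2],data[2]; lo=3,mid=3 → 2 1 5 8 15 -5 7 10 16 -1 -3
data[mid]=8<16: swap data[3],data[3]; lo=4,mid=4 → 2 1 5 8 15 -5 7 10 16 -1 -3
data[mid]=15<16: swap data[4],data[4]; lo=5,mid=5 → 2 1 5 8 15 -5 7 10 16 -1 -3
data[mid]=-5<16: swap data[5],data[5]; lo=6,mid=6 → 2 1 5 8 15 -5 7 10 16 -1 -3
data[mid]=7<16: swap data[6],data[6]; lo=7,mid=7 → 2 1 5 8 15 -5 7 10 16 -1 -3
data[mid]=10<16: swap data[7],data[7]; lo=8,mid=8 → 2 1 5 8 15 -5 7 10 16 -1 -3
data[mid]=16=16: mid=9
data[mid]=-1<16: swap data[8],data[9]; lo=9,mid=10 → 2 1 5 8 15 -5 7 10 -1 16 -3
data[mid]=-3<16: swap data[9],data[10]; lo=10,mid=11 → 2 1 5 8 15 -5 7 10 -1 -3 16
end: lo=10, hi=10; data = 2 1 5 8 15 -5 7 10 -1 -3 16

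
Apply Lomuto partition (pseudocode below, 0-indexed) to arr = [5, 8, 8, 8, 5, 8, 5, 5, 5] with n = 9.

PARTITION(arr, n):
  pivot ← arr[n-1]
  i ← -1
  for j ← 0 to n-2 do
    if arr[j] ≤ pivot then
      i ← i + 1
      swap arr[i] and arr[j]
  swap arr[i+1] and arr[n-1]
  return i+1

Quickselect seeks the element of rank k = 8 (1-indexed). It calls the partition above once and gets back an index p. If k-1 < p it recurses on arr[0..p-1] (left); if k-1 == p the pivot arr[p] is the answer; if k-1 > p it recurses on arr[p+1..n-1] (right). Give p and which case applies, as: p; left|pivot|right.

pivot = arr[8] = 5; i = -1
j=0: arr[0]=5 ≤ 5 → i=0, swap arr[0],arr[0] (no change) → [5, 8, 8, 8, 5, 8, 5, 5, 5]
j=1: arr[1]=8 > 5 → no swap
j=2: arr[2]=8 > 5 → no swap
j=3: arr[3]=8 > 5 → no swap
j=4: arr[4]=5 ≤ 5 → i=1, swap arr[1],arr[4] → [5, 5, 8, 8, 8, 8, 5, 5, 5]
j=5: arr[5]=8 > 5 → no swap
j=6: arr[6]=5 ≤ 5 → i=2, swap arr[2],arr[6] → [5, 5, 5, 8, 8, 8, 8, 5, 5]
j=7: arr[7]=5 ≤ 5 → i=3, swap arr[3],arr[7] → [5, 5, 5, 5, 8, 8, 8, 8, 5]
final swap arr[4],arr[8] → [5, 5, 5, 5, 5, 8, 8, 8, 8]; return 4
p = 4; k-1 = 7 > 4 ⇒ right

4; right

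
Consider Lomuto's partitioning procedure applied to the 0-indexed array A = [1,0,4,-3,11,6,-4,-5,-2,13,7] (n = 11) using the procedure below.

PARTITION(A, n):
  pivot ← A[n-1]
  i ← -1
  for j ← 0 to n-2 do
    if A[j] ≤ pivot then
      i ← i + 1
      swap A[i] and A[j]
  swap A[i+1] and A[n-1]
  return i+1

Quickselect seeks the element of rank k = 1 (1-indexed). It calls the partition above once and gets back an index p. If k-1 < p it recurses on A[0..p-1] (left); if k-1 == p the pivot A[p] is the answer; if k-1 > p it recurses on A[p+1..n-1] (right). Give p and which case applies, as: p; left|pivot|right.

pivot = A[10] = 7; i = -1
j=0: A[0]=1 ≤ 7 → i=0, swap A[0],A[0] (no change) → [1,0,4,-3,11,6,-4,-5,-2,13,7]
j=1: A[1]=0 ≤ 7 → i=1, swap A[1],A[1] (no change) → [1,0,4,-3,11,6,-4,-5,-2,13,7]
j=2: A[2]=4 ≤ 7 → i=2, swap A[2],A[2] (no change) → [1,0,4,-3,11,6,-4,-5,-2,13,7]
j=3: A[3]=-3 ≤ 7 → i=3, swap A[3],A[3] (no change) → [1,0,4,-3,11,6,-4,-5,-2,13,7]
j=4: A[4]=11 > 7 → no swap
j=5: A[5]=6 ≤ 7 → i=4, swap A[4],A[5] → [1,0,4,-3,6,11,-4,-5,-2,13,7]
j=6: A[6]=-4 ≤ 7 → i=5, swap A[5],A[6] → [1,0,4,-3,6,-4,11,-5,-2,13,7]
j=7: A[7]=-5 ≤ 7 → i=6, swap A[6],A[7] → [1,0,4,-3,6,-4,-5,11,-2,13,7]
j=8: A[8]=-2 ≤ 7 → i=7, swap A[7],A[8] → [1,0,4,-3,6,-4,-5,-2,11,13,7]
j=9: A[9]=13 > 7 → no swap
final swap A[8],A[10] → [1,0,4,-3,6,-4,-5,-2,7,13,11]; return 8
p = 8; k-1 = 0 < 8 ⇒ left

8; left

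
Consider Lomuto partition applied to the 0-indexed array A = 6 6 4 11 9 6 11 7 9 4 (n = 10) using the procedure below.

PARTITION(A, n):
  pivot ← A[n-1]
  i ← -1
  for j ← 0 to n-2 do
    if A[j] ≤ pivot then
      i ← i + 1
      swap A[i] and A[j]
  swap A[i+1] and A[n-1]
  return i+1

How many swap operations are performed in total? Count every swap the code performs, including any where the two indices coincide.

pivot=4, i=-1
j=0: 6>4, skip
j=1: 6>4, skip
j=2: 4≤4, i=0, swap(0,2) ⇒ 4 6 6 11 9 6 11 7 9 4
j=3: 11>4, skip
j=4: 9>4, skip
j=5: 6>4, skip
j=6: 11>4, skip
j=7: 7>4, skip
j=8: 9>4, skip
swap(1,9) ⇒ 4 4 6 11 9 6 11 7 9 6; return 1

2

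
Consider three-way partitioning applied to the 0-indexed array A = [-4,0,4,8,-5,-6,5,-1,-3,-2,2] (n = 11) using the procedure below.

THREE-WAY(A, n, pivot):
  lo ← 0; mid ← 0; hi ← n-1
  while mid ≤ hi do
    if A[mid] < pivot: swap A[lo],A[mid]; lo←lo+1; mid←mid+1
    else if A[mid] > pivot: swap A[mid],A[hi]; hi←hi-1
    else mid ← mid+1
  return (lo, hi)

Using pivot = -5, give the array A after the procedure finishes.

[-6,-5,8,4,0,5,-1,-3,-2,2,-4]

pivot = -5; lo=0, mid=0, hi=10
A[mid]=-4>-5: swap A[0],A[10]; hi=9 → [2,0,4,8,-5,-6,5,-1,-3,-2,-4]
A[mid]=2>-5: swap A[0],A[9]; hi=8 → [-2,0,4,8,-5,-6,5,-1,-3,2,-4]
A[mid]=-2>-5: swap A[0],A[8]; hi=7 → [-3,0,4,8,-5,-6,5,-1,-2,2,-4]
A[mid]=-3>-5: swap A[0],A[7]; hi=6 → [-1,0,4,8,-5,-6,5,-3,-2,2,-4]
A[mid]=-1>-5: swap A[0],A[6]; hi=5 → [5,0,4,8,-5,-6,-1,-3,-2,2,-4]
A[mid]=5>-5: swap A[0],A[5]; hi=4 → [-6,0,4,8,-5,5,-1,-3,-2,2,-4]
A[mid]=-6<-5: swap A[0],A[0]; lo=1,mid=1 → [-6,0,4,8,-5,5,-1,-3,-2,2,-4]
A[mid]=0>-5: swap A[1],A[4]; hi=3 → [-6,-5,4,8,0,5,-1,-3,-2,2,-4]
A[mid]=-5=-5: mid=2
A[mid]=4>-5: swap A[2],A[3]; hi=2 → [-6,-5,8,4,0,5,-1,-3,-2,2,-4]
A[mid]=8>-5: swap A[2],A[2]; hi=1 → [-6,-5,8,4,0,5,-1,-3,-2,2,-4]
end: lo=1, hi=1; A = [-6,-5,8,4,0,5,-1,-3,-2,2,-4]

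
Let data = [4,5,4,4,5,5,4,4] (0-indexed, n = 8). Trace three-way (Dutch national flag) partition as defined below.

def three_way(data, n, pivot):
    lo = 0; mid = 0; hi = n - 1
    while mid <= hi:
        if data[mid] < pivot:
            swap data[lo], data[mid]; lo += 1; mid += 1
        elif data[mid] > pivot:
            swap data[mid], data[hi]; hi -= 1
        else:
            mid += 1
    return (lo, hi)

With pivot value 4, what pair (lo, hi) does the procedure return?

pivot = 4; lo=0, mid=0, hi=7
data[mid]=4=4: mid=1
data[mid]=5>4: swap data[1],data[7]; hi=6 → [4,4,4,4,5,5,4,5]
data[mid]=4=4: mid=2
data[mid]=4=4: mid=3
data[mid]=4=4: mid=4
data[mid]=5>4: swap data[4],data[6]; hi=5 → [4,4,4,4,4,5,5,5]
data[mid]=4=4: mid=5
data[mid]=5>4: swap data[5],data[5]; hi=4 → [4,4,4,4,4,5,5,5]
end: lo=0, hi=4; data = [4,4,4,4,4,5,5,5]

(0, 4)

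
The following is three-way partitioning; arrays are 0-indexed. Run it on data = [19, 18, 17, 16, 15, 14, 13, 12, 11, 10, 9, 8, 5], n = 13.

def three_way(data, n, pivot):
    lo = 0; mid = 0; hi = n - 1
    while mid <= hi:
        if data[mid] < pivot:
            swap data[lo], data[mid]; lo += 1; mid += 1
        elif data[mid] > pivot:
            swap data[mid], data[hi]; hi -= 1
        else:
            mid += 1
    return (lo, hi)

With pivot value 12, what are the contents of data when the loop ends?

[5, 8, 9, 10, 11, 12, 13, 14, 15, 16, 17, 18, 19]

lo=0 mid=0 hi=12
19>12: swap(0,12), hi=11 ⇒ [5, 18, 17, 16, 15, 14, 13, 12, 11, 10, 9, 8, 19]
5<12: swap(0,0), lo=1 mid=1 ⇒ [5, 18, 17, 16, 15, 14, 13, 12, 11, 10, 9, 8, 19]
18>12: swap(1,11), hi=10 ⇒ [5, 8, 17, 16, 15, 14, 13, 12, 11, 10, 9, 18, 19]
8<12: swap(1,1), lo=2 mid=2 ⇒ [5, 8, 17, 16, 15, 14, 13, 12, 11, 10, 9, 18, 19]
17>12: swap(2,10), hi=9 ⇒ [5, 8, 9, 16, 15, 14, 13, 12, 11, 10, 17, 18, 19]
9<12: swap(2,2), lo=3 mid=3 ⇒ [5, 8, 9, 16, 15, 14, 13, 12, 11, 10, 17, 18, 19]
16>12: swap(3,9), hi=8 ⇒ [5, 8, 9, 10, 15, 14, 13, 12, 11, 16, 17, 18, 19]
10<12: swap(3,3), lo=4 mid=4 ⇒ [5, 8, 9, 10, 15, 14, 13, 12, 11, 16, 17, 18, 19]
15>12: swap(4,8), hi=7 ⇒ [5, 8, 9, 10, 11, 14, 13, 12, 15, 16, 17, 18, 19]
11<12: swap(4,4), lo=5 mid=5 ⇒ [5, 8, 9, 10, 11, 14, 13, 12, 15, 16, 17, 18, 19]
14>12: swap(5,7), hi=6 ⇒ [5, 8, 9, 10, 11, 12, 13, 14, 15, 16, 17, 18, 19]
12=12: mid=6
13>12: swap(6,6), hi=5 ⇒ [5, 8, 9, 10, 11, 12, 13, 14, 15, 16, 17, 18, 19]
done. lo=5 hi=5; data=[5, 8, 9, 10, 11, 12, 13, 14, 15, 16, 17, 18, 19]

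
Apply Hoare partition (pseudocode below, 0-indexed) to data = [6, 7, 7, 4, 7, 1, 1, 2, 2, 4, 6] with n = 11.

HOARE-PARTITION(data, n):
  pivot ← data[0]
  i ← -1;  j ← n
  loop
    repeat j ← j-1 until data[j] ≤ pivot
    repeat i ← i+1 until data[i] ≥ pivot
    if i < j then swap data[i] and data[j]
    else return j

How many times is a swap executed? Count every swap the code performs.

4

pivot=6
j stops at 10 (6), i stops at 0 (6); swap ⇒ [6, 7, 7, 4, 7, 1, 1, 2, 2, 4, 6]
j stops at 9 (4), i stops at 1 (7); swap ⇒ [6, 4, 7, 4, 7, 1, 1, 2, 2, 7, 6]
j stops at 8 (2), i stops at 2 (7); swap ⇒ [6, 4, 2, 4, 7, 1, 1, 2, 7, 7, 6]
j stops at 7 (2), i stops at 4 (7); swap ⇒ [6, 4, 2, 4, 2, 1, 1, 7, 7, 7, 6]
j stops at 6, i stops at 7; i≥j ⇒ return 6. data=[6, 4, 2, 4, 2, 1, 1, 7, 7, 7, 6]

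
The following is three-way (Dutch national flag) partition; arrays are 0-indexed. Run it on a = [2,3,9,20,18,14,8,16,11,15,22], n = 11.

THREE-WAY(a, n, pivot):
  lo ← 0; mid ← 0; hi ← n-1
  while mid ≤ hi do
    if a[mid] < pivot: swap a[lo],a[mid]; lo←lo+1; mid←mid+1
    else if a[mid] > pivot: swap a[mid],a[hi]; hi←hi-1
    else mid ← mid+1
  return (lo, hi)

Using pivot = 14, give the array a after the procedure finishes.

[2,3,9,11,8,14,16,18,15,22,20]

pivot = 14; lo=0, mid=0, hi=10
a[mid]=2<14: swap a[0],a[0]; lo=1,mid=1 → [2,3,9,20,18,14,8,16,11,15,22]
a[mid]=3<14: swap a[1],a[1]; lo=2,mid=2 → [2,3,9,20,18,14,8,16,11,15,22]
a[mid]=9<14: swap a[2],a[2]; lo=3,mid=3 → [2,3,9,20,18,14,8,16,11,15,22]
a[mid]=20>14: swap a[3],a[10]; hi=9 → [2,3,9,22,18,14,8,16,11,15,20]
a[mid]=22>14: swap a[3],a[9]; hi=8 → [2,3,9,15,18,14,8,16,11,22,20]
a[mid]=15>14: swap a[3],a[8]; hi=7 → [2,3,9,11,18,14,8,16,15,22,20]
a[mid]=11<14: swap a[3],a[3]; lo=4,mid=4 → [2,3,9,11,18,14,8,16,15,22,20]
a[mid]=18>14: swap a[4],a[7]; hi=6 → [2,3,9,11,16,14,8,18,15,22,20]
a[mid]=16>14: swap a[4],a[6]; hi=5 → [2,3,9,11,8,14,16,18,15,22,20]
a[mid]=8<14: swap a[4],a[4]; lo=5,mid=5 → [2,3,9,11,8,14,16,18,15,22,20]
a[mid]=14=14: mid=6
end: lo=5, hi=5; a = [2,3,9,11,8,14,16,18,15,22,20]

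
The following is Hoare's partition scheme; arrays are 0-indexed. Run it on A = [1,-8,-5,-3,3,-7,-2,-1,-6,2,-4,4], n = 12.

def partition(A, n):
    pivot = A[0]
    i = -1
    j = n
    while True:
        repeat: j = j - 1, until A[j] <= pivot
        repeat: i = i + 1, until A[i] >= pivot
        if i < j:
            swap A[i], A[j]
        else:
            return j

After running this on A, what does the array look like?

[-4,-8,-5,-3,-6,-7,-2,-1,3,2,1,4]

pivot=1
j stops at 10 (-4), i stops at 0 (1); swap ⇒ [-4,-8,-5,-3,3,-7,-2,-1,-6,2,1,4]
j stops at 8 (-6), i stops at 4 (3); swap ⇒ [-4,-8,-5,-3,-6,-7,-2,-1,3,2,1,4]
j stops at 7, i stops at 8; i≥j ⇒ return 7. A=[-4,-8,-5,-3,-6,-7,-2,-1,3,2,1,4]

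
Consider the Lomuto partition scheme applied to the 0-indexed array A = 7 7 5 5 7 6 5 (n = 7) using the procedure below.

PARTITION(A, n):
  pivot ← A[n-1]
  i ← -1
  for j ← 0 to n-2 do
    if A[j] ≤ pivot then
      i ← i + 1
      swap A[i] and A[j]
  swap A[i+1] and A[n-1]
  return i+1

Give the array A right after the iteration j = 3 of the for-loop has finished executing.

pivot = A[6] = 5; i = -1
j=0: A[0]=7 > 5 → no swap
j=1: A[1]=7 > 5 → no swap
j=2: A[2]=5 ≤ 5 → i=0, swap A[0],A[2] → 5 7 7 5 7 6 5
j=3: A[3]=5 ≤ 5 → i=1, swap A[1],A[3] → 5 5 7 7 7 6 5
(after j=3) A = 5 5 7 7 7 6 5

5 5 7 7 7 6 5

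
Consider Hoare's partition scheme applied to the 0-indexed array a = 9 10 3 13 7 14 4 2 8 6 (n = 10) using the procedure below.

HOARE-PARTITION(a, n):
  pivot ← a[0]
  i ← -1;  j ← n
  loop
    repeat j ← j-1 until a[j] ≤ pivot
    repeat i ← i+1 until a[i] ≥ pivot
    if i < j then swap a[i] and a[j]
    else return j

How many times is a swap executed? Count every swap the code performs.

4

pivot=9
j stops at 9 (6), i stops at 0 (9); swap ⇒ 6 10 3 13 7 14 4 2 8 9
j stops at 8 (8), i stops at 1 (10); swap ⇒ 6 8 3 13 7 14 4 2 10 9
j stops at 7 (2), i stops at 3 (13); swap ⇒ 6 8 3 2 7 14 4 13 10 9
j stops at 6 (4), i stops at 5 (14); swap ⇒ 6 8 3 2 7 4 14 13 10 9
j stops at 5, i stops at 6; i≥j ⇒ return 5. a=6 8 3 2 7 4 14 13 10 9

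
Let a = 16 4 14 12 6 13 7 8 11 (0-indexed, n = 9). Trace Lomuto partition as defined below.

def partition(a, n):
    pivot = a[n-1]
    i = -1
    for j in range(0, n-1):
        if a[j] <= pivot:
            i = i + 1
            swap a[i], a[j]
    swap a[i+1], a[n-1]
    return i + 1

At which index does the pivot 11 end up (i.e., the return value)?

4

pivot=11, i=-1
j=0: 16>11, skip
j=1: 4≤11, i=0, swap(0,1) ⇒ 4 16 14 12 6 13 7 8 11
j=2: 14>11, skip
j=3: 12>11, skip
j=4: 6≤11, i=1, swap(1,4) ⇒ 4 6 14 12 16 13 7 8 11
j=5: 13>11, skip
j=6: 7≤11, i=2, swap(2,6) ⇒ 4 6 7 12 16 13 14 8 11
j=7: 8≤11, i=3, swap(3,7) ⇒ 4 6 7 8 16 13 14 12 11
swap(4,8) ⇒ 4 6 7 8 11 13 14 12 16; return 4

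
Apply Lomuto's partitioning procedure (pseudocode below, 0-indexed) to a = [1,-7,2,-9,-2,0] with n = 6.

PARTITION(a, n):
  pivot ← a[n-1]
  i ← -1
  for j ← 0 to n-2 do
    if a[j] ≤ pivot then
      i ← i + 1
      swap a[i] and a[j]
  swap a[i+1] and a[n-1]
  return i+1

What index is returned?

3

pivot=0, i=-1
j=0: 1>0, skip
j=1: -7≤0, i=0, swap(0,1) ⇒ [-7,1,2,-9,-2,0]
j=2: 2>0, skip
j=3: -9≤0, i=1, swap(1,3) ⇒ [-7,-9,2,1,-2,0]
j=4: -2≤0, i=2, swap(2,4) ⇒ [-7,-9,-2,1,2,0]
swap(3,5) ⇒ [-7,-9,-2,0,2,1]; return 3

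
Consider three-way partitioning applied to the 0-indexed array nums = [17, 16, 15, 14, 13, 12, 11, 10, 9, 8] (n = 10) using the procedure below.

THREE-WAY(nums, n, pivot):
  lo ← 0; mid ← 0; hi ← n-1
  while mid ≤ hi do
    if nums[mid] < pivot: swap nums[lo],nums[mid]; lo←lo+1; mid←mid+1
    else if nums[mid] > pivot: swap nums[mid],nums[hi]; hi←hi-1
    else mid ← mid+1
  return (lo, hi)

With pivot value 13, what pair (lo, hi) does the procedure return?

(5, 5)

lo=0 mid=0 hi=9
17>13: swap(0,9), hi=8 ⇒ [8, 16, 15, 14, 13, 12, 11, 10, 9, 17]
8<13: swap(0,0), lo=1 mid=1 ⇒ [8, 16, 15, 14, 13, 12, 11, 10, 9, 17]
16>13: swap(1,8), hi=7 ⇒ [8, 9, 15, 14, 13, 12, 11, 10, 16, 17]
9<13: swap(1,1), lo=2 mid=2 ⇒ [8, 9, 15, 14, 13, 12, 11, 10, 16, 17]
15>13: swap(2,7), hi=6 ⇒ [8, 9, 10, 14, 13, 12, 11, 15, 16, 17]
10<13: swap(2,2), lo=3 mid=3 ⇒ [8, 9, 10, 14, 13, 12, 11, 15, 16, 17]
14>13: swap(3,6), hi=5 ⇒ [8, 9, 10, 11, 13, 12, 14, 15, 16, 17]
11<13: swap(3,3), lo=4 mid=4 ⇒ [8, 9, 10, 11, 13, 12, 14, 15, 16, 17]
13=13: mid=5
12<13: swap(4,5), lo=5 mid=6 ⇒ [8, 9, 10, 11, 12, 13, 14, 15, 16, 17]
done. lo=5 hi=5; nums=[8, 9, 10, 11, 12, 13, 14, 15, 16, 17]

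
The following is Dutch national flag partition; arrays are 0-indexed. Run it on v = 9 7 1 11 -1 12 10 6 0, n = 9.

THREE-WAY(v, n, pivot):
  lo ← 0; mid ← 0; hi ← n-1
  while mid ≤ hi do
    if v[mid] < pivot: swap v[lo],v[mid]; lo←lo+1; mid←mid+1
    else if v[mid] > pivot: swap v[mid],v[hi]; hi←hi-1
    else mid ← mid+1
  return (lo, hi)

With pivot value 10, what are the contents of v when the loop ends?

9 7 1 0 -1 6 10 12 11

pivot = 10; lo=0, mid=0, hi=8
v[mid]=9<10: swap v[0],v[0]; lo=1,mid=1 → 9 7 1 11 -1 12 10 6 0
v[mid]=7<10: swap v[1],v[1]; lo=2,mid=2 → 9 7 1 11 -1 12 10 6 0
v[mid]=1<10: swap v[2],v[2]; lo=3,mid=3 → 9 7 1 11 -1 12 10 6 0
v[mid]=11>10: swap v[3],v[8]; hi=7 → 9 7 1 0 -1 12 10 6 11
v[mid]=0<10: swap v[3],v[3]; lo=4,mid=4 → 9 7 1 0 -1 12 10 6 11
v[mid]=-1<10: swap v[4],v[4]; lo=5,mid=5 → 9 7 1 0 -1 12 10 6 11
v[mid]=12>10: swap v[5],v[7]; hi=6 → 9 7 1 0 -1 6 10 12 11
v[mid]=6<10: swap v[5],v[5]; lo=6,mid=6 → 9 7 1 0 -1 6 10 12 11
v[mid]=10=10: mid=7
end: lo=6, hi=6; v = 9 7 1 0 -1 6 10 12 11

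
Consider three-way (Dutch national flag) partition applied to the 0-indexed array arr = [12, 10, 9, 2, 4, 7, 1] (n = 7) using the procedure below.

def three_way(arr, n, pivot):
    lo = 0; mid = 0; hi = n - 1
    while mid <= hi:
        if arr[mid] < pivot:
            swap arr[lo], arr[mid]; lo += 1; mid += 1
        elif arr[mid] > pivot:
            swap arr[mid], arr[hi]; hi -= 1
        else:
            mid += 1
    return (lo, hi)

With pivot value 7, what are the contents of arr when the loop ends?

lo=0 mid=0 hi=6
12>7: swap(0,6), hi=5 ⇒ [1, 10, 9, 2, 4, 7, 12]
1<7: swap(0,0), lo=1 mid=1 ⇒ [1, 10, 9, 2, 4, 7, 12]
10>7: swap(1,5), hi=4 ⇒ [1, 7, 9, 2, 4, 10, 12]
7=7: mid=2
9>7: swap(2,4), hi=3 ⇒ [1, 7, 4, 2, 9, 10, 12]
4<7: swap(1,2), lo=2 mid=3 ⇒ [1, 4, 7, 2, 9, 10, 12]
2<7: swap(2,3), lo=3 mid=4 ⇒ [1, 4, 2, 7, 9, 10, 12]
done. lo=3 hi=3; arr=[1, 4, 2, 7, 9, 10, 12]

[1, 4, 2, 7, 9, 10, 12]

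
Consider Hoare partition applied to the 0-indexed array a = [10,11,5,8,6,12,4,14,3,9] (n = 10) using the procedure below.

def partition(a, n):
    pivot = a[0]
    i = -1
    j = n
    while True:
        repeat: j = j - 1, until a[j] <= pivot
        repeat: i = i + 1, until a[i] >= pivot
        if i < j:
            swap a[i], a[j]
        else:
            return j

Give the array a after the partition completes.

pivot = a[0] = 10; i = -1, j = 10
j→9 (a[9]=9≤10), i→0 (a[0]=10≥10); i<j, swap → [9,11,5,8,6,12,4,14,3,10]
j→8 (a[8]=3≤10), i→1 (a[1]=11≥10); i<j, swap → [9,3,5,8,6,12,4,14,11,10]
j→6 (a[6]=4≤10), i→5 (a[5]=12≥10); i<j, swap → [9,3,5,8,6,4,12,14,11,10]
j→5, i→6; i≥j, return j=5. a = [9,3,5,8,6,4,12,14,11,10]

[9,3,5,8,6,4,12,14,11,10]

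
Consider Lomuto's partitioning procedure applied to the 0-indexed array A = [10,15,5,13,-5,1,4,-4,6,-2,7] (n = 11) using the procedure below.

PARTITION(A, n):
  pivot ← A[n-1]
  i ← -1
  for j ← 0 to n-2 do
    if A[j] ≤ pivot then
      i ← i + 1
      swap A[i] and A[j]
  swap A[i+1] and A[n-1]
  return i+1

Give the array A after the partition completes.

[5,-5,1,4,-4,6,-2,7,10,13,15]

pivot=7, i=-1
j=0: 10>7, skip
j=1: 15>7, skip
j=2: 5≤7, i=0, swap(0,2) ⇒ [5,15,10,13,-5,1,4,-4,6,-2,7]
j=3: 13>7, skip
j=4: -5≤7, i=1, swap(1,4) ⇒ [5,-5,10,13,15,1,4,-4,6,-2,7]
j=5: 1≤7, i=2, swap(2,5) ⇒ [5,-5,1,13,15,10,4,-4,6,-2,7]
j=6: 4≤7, i=3, swap(3,6) ⇒ [5,-5,1,4,15,10,13,-4,6,-2,7]
j=7: -4≤7, i=4, swap(4,7) ⇒ [5,-5,1,4,-4,10,13,15,6,-2,7]
j=8: 6≤7, i=5, swap(5,8) ⇒ [5,-5,1,4,-4,6,13,15,10,-2,7]
j=9: -2≤7, i=6, swap(6,9) ⇒ [5,-5,1,4,-4,6,-2,15,10,13,7]
swap(7,10) ⇒ [5,-5,1,4,-4,6,-2,7,10,13,15]; return 7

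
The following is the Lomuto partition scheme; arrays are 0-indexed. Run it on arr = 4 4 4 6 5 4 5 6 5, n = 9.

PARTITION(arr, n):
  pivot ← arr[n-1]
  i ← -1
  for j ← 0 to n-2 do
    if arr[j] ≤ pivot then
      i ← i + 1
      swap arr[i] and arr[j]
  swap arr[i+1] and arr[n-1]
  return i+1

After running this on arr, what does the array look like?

pivot = arr[8] = 5; i = -1
j=0: arr[0]=4 ≤ 5 → i=0, swap arr[0],arr[0] (no change) → 4 4 4 6 5 4 5 6 5
j=1: arr[1]=4 ≤ 5 → i=1, swap arr[1],arr[1] (no change) → 4 4 4 6 5 4 5 6 5
j=2: arr[2]=4 ≤ 5 → i=2, swap arr[2],arr[2] (no change) → 4 4 4 6 5 4 5 6 5
j=3: arr[3]=6 > 5 → no swap
j=4: arr[4]=5 ≤ 5 → i=3, swap arr[3],arr[4] → 4 4 4 5 6 4 5 6 5
j=5: arr[5]=4 ≤ 5 → i=4, swap arr[4],arr[5] → 4 4 4 5 4 6 5 6 5
j=6: arr[6]=5 ≤ 5 → i=5, swap arr[5],arr[6] → 4 4 4 5 4 5 6 6 5
j=7: arr[7]=6 > 5 → no swap
final swap arr[6],arr[8] → 4 4 4 5 4 5 5 6 6; return 6

4 4 4 5 4 5 5 6 6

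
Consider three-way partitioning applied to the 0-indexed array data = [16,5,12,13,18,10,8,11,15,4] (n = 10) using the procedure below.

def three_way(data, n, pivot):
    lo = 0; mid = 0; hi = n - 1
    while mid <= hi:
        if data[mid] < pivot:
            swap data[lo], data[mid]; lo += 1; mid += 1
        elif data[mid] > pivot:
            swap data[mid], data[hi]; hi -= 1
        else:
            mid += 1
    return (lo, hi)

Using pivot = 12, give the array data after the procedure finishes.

[4,5,11,8,10,12,18,15,13,16]

lo=0 mid=0 hi=9
16>12: swap(0,9), hi=8 ⇒ [4,5,12,13,18,10,8,11,15,16]
4<12: swap(0,0), lo=1 mid=1 ⇒ [4,5,12,13,18,10,8,11,15,16]
5<12: swap(1,1), lo=2 mid=2 ⇒ [4,5,12,13,18,10,8,11,15,16]
12=12: mid=3
13>12: swap(3,8), hi=7 ⇒ [4,5,12,15,18,10,8,11,13,16]
15>12: swap(3,7), hi=6 ⇒ [4,5,12,11,18,10,8,15,13,16]
11<12: swap(2,3), lo=3 mid=4 ⇒ [4,5,11,12,18,10,8,15,13,16]
18>12: swap(4,6), hi=5 ⇒ [4,5,11,12,8,10,18,15,13,16]
8<12: swap(3,4), lo=4 mid=5 ⇒ [4,5,11,8,12,10,18,15,13,16]
10<12: swap(4,5), lo=5 mid=6 ⇒ [4,5,11,8,10,12,18,15,13,16]
done. lo=5 hi=5; data=[4,5,11,8,10,12,18,15,13,16]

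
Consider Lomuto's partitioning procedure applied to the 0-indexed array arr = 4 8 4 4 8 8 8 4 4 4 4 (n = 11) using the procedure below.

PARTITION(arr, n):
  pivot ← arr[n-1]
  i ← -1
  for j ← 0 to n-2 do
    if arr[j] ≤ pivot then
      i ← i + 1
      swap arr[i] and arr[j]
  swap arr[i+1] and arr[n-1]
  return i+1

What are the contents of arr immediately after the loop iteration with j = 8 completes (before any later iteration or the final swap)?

pivot = arr[10] = 4; i = -1
j=0: arr[0]=4 ≤ 4 → i=0, swap arr[0],arr[0] (no change) → 4 8 4 4 8 8 8 4 4 4 4
j=1: arr[1]=8 > 4 → no swap
j=2: arr[2]=4 ≤ 4 → i=1, swap arr[1],arr[2] → 4 4 8 4 8 8 8 4 4 4 4
j=3: arr[3]=4 ≤ 4 → i=2, swap arr[2],arr[3] → 4 4 4 8 8 8 8 4 4 4 4
j=4: arr[4]=8 > 4 → no swap
j=5: arr[5]=8 > 4 → no swap
j=6: arr[6]=8 > 4 → no swap
j=7: arr[7]=4 ≤ 4 → i=3, swap arr[3],arr[7] → 4 4 4 4 8 8 8 8 4 4 4
j=8: arr[8]=4 ≤ 4 → i=4, swap arr[4],arr[8] → 4 4 4 4 4 8 8 8 8 4 4
(after j=8) arr = 4 4 4 4 4 8 8 8 8 4 4

4 4 4 4 4 8 8 8 8 4 4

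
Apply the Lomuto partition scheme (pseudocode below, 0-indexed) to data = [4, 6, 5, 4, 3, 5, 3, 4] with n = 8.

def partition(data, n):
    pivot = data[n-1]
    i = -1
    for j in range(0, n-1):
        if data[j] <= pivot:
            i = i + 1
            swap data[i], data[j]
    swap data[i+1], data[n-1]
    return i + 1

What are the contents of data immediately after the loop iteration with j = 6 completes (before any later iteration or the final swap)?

[4, 4, 3, 3, 5, 5, 6, 4]

pivot=4, i=-1
j=0: 4≤4, i=0, swap(0,0) ⇒ [4, 6, 5, 4, 3, 5, 3, 4]
j=1: 6>4, skip
j=2: 5>4, skip
j=3: 4≤4, i=1, swap(1,3) ⇒ [4, 4, 5, 6, 3, 5, 3, 4]
j=4: 3≤4, i=2, swap(2,4) ⇒ [4, 4, 3, 6, 5, 5, 3, 4]
j=5: 5>4, skip
j=6: 3≤4, i=3, swap(3,6) ⇒ [4, 4, 3, 3, 5, 5, 6, 4]
(after j=6) data = [4, 4, 3, 3, 5, 5, 6, 4]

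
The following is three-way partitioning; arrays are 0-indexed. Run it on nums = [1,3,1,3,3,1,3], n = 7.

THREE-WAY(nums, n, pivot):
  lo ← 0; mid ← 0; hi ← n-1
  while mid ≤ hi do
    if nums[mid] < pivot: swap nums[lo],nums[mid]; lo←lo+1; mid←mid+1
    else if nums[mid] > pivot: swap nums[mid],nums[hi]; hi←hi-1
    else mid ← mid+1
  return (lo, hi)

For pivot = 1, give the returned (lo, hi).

lo=0 mid=0 hi=6
1=1: mid=1
3>1: swap(1,6), hi=5 ⇒ [1,3,1,3,3,1,3]
3>1: swap(1,5), hi=4 ⇒ [1,1,1,3,3,3,3]
1=1: mid=2
1=1: mid=3
3>1: swap(3,4), hi=3 ⇒ [1,1,1,3,3,3,3]
3>1: swap(3,3), hi=2 ⇒ [1,1,1,3,3,3,3]
done. lo=0 hi=2; nums=[1,1,1,3,3,3,3]

(0, 2)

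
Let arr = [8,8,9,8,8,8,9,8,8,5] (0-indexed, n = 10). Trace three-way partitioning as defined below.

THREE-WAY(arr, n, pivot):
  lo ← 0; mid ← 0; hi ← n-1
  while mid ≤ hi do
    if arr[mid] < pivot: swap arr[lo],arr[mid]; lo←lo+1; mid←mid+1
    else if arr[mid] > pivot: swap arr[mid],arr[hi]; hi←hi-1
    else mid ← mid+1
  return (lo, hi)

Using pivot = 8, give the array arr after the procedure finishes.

[5,8,8,8,8,8,8,8,9,9]

pivot = 8; lo=0, mid=0, hi=9
arr[mid]=8=8: mid=1
arr[mid]=8=8: mid=2
arr[mid]=9>8: swap arr[2],arr[9]; hi=8 → [8,8,5,8,8,8,9,8,8,9]
arr[mid]=5<8: swap arr[0],arr[2]; lo=1,mid=3 → [5,8,8,8,8,8,9,8,8,9]
arr[mid]=8=8: mid=4
arr[mid]=8=8: mid=5
arr[mid]=8=8: mid=6
arr[mid]=9>8: swap arr[6],arr[8]; hi=7 → [5,8,8,8,8,8,8,8,9,9]
arr[mid]=8=8: mid=7
arr[mid]=8=8: mid=8
end: lo=1, hi=7; arr = [5,8,8,8,8,8,8,8,9,9]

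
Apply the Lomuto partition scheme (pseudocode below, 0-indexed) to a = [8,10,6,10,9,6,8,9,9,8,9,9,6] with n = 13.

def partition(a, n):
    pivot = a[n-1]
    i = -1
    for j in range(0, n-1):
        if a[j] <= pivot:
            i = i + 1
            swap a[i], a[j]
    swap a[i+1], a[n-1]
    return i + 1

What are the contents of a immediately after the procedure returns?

[6,6,6,10,9,10,8,9,9,8,9,9,8]

pivot = a[12] = 6; i = -1
j=0: a[0]=8 > 6 → no swap
j=1: a[1]=10 > 6 → no swap
j=2: a[2]=6 ≤ 6 → i=0, swap a[0],a[2] → [6,10,8,10,9,6,8,9,9,8,9,9,6]
j=3: a[3]=10 > 6 → no swap
j=4: a[4]=9 > 6 → no swap
j=5: a[5]=6 ≤ 6 → i=1, swap a[1],a[5] → [6,6,8,10,9,10,8,9,9,8,9,9,6]
j=6: a[6]=8 > 6 → no swap
j=7: a[7]=9 > 6 → no swap
j=8: a[8]=9 > 6 → no swap
j=9: a[9]=8 > 6 → no swap
j=10: a[10]=9 > 6 → no swap
j=11: a[11]=9 > 6 → no swap
final swap a[2],a[12] → [6,6,6,10,9,10,8,9,9,8,9,9,8]; return 2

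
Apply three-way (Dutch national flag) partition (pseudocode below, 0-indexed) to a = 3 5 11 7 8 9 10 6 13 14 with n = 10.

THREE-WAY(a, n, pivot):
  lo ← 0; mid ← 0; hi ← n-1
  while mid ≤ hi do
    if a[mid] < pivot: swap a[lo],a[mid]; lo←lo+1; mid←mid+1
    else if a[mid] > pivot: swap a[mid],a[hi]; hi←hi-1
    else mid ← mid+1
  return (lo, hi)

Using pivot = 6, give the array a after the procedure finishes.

pivot = 6; lo=0, mid=0, hi=9
a[mid]=3<6: swap a[0],a[0]; lo=1,mid=1 → 3 5 11 7 8 9 10 6 13 14
a[mid]=5<6: swap a[1],a[1]; lo=2,mid=2 → 3 5 11 7 8 9 10 6 13 14
a[mid]=11>6: swap a[2],a[9]; hi=8 → 3 5 14 7 8 9 10 6 13 11
a[mid]=14>6: swap a[2],a[8]; hi=7 → 3 5 13 7 8 9 10 6 14 11
a[mid]=13>6: swap a[2],a[7]; hi=6 → 3 5 6 7 8 9 10 13 14 11
a[mid]=6=6: mid=3
a[mid]=7>6: swap a[3],a[6]; hi=5 → 3 5 6 10 8 9 7 13 14 11
a[mid]=10>6: swap a[3],a[5]; hi=4 → 3 5 6 9 8 10 7 13 14 11
a[mid]=9>6: swap a[3],a[4]; hi=3 → 3 5 6 8 9 10 7 13 14 11
a[mid]=8>6: swap a[3],a[3]; hi=2 → 3 5 6 8 9 10 7 13 14 11
end: lo=2, hi=2; a = 3 5 6 8 9 10 7 13 14 11

3 5 6 8 9 10 7 13 14 11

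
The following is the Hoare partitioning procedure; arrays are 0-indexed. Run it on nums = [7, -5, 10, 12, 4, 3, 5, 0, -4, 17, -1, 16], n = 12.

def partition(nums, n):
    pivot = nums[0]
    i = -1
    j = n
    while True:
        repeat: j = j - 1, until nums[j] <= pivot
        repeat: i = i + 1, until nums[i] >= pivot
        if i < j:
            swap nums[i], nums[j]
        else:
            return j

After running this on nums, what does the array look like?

pivot=7
j stops at 10 (-1), i stops at 0 (7); swap ⇒ [-1, -5, 10, 12, 4, 3, 5, 0, -4, 17, 7, 16]
j stops at 8 (-4), i stops at 2 (10); swap ⇒ [-1, -5, -4, 12, 4, 3, 5, 0, 10, 17, 7, 16]
j stops at 7 (0), i stops at 3 (12); swap ⇒ [-1, -5, -4, 0, 4, 3, 5, 12, 10, 17, 7, 16]
j stops at 6, i stops at 7; i≥j ⇒ return 6. nums=[-1, -5, -4, 0, 4, 3, 5, 12, 10, 17, 7, 16]

[-1, -5, -4, 0, 4, 3, 5, 12, 10, 17, 7, 16]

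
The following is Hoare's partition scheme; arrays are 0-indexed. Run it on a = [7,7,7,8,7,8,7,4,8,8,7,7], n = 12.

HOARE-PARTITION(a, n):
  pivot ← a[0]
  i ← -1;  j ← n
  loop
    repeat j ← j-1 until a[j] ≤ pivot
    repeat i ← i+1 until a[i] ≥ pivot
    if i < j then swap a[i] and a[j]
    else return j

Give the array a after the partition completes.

[7,7,4,7,7,8,8,7,8,8,7,7]

pivot=7
j stops at 11 (7), i stops at 0 (7); swap ⇒ [7,7,7,8,7,8,7,4,8,8,7,7]
j stops at 10 (7), i stops at 1 (7); swap ⇒ [7,7,7,8,7,8,7,4,8,8,7,7]
j stops at 7 (4), i stops at 2 (7); swap ⇒ [7,7,4,8,7,8,7,7,8,8,7,7]
j stops at 6 (7), i stops at 3 (8); swap ⇒ [7,7,4,7,7,8,8,7,8,8,7,7]
j stops at 4, i stops at 4; i≥j ⇒ return 4. a=[7,7,4,7,7,8,8,7,8,8,7,7]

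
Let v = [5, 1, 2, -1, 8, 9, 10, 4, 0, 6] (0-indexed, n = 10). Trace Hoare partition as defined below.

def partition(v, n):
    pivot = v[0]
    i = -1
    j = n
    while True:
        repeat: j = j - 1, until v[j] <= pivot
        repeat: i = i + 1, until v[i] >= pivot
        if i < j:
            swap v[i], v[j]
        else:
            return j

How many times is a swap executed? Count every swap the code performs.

pivot=5
j stops at 8 (0), i stops at 0 (5); swap ⇒ [0, 1, 2, -1, 8, 9, 10, 4, 5, 6]
j stops at 7 (4), i stops at 4 (8); swap ⇒ [0, 1, 2, -1, 4, 9, 10, 8, 5, 6]
j stops at 4, i stops at 5; i≥j ⇒ return 4. v=[0, 1, 2, -1, 4, 9, 10, 8, 5, 6]

2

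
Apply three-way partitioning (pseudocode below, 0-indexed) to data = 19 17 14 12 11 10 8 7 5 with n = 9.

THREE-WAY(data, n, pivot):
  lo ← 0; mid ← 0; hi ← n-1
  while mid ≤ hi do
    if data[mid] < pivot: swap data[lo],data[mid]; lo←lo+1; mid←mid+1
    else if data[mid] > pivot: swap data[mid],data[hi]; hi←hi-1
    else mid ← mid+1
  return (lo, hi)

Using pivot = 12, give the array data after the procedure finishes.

5 7 8 11 10 12 14 17 19

pivot = 12; lo=0, mid=0, hi=8
data[mid]=19>12: swap data[0],data[8]; hi=7 → 5 17 14 12 11 10 8 7 19
data[mid]=5<12: swap data[0],data[0]; lo=1,mid=1 → 5 17 14 12 11 10 8 7 19
data[mid]=17>12: swap data[1],data[7]; hi=6 → 5 7 14 12 11 10 8 17 19
data[mid]=7<12: swap data[1],data[1]; lo=2,mid=2 → 5 7 14 12 11 10 8 17 19
data[mid]=14>12: swap data[2],data[6]; hi=5 → 5 7 8 12 11 10 14 17 19
data[mid]=8<12: swap data[2],data[2]; lo=3,mid=3 → 5 7 8 12 11 10 14 17 19
data[mid]=12=12: mid=4
data[mid]=11<12: swap data[3],data[4]; lo=4,mid=5 → 5 7 8 11 12 10 14 17 19
data[mid]=10<12: swap data[4],data[5]; lo=5,mid=6 → 5 7 8 11 10 12 14 17 19
end: lo=5, hi=5; data = 5 7 8 11 10 12 14 17 19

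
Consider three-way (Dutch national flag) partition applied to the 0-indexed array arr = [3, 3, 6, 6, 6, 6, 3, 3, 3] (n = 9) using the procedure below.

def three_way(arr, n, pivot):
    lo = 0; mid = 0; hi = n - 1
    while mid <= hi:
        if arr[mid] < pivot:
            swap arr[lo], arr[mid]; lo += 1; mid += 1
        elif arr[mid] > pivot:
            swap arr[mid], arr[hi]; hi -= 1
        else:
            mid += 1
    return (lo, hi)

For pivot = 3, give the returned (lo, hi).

(0, 4)

lo=0 mid=0 hi=8
3=3: mid=1
3=3: mid=2
6>3: swap(2,8), hi=7 ⇒ [3, 3, 3, 6, 6, 6, 3, 3, 6]
3=3: mid=3
6>3: swap(3,7), hi=6 ⇒ [3, 3, 3, 3, 6, 6, 3, 6, 6]
3=3: mid=4
6>3: swap(4,6), hi=5 ⇒ [3, 3, 3, 3, 3, 6, 6, 6, 6]
3=3: mid=5
6>3: swap(5,5), hi=4 ⇒ [3, 3, 3, 3, 3, 6, 6, 6, 6]
done. lo=0 hi=4; arr=[3, 3, 3, 3, 3, 6, 6, 6, 6]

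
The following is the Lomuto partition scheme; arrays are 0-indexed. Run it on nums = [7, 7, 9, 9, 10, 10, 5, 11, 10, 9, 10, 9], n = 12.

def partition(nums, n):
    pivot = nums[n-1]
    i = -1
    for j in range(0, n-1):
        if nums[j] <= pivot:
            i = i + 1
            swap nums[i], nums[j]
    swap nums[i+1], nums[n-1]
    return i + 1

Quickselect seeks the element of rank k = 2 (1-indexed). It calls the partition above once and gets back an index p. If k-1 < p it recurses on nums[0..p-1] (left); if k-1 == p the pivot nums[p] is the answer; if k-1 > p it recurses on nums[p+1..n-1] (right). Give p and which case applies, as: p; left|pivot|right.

pivot = nums[11] = 9; i = -1
j=0: nums[0]=7 ≤ 9 → i=0, swap nums[0],nums[0] (no change) → [7, 7, 9, 9, 10, 10, 5, 11, 10, 9, 10, 9]
j=1: nums[1]=7 ≤ 9 → i=1, swap nums[1],nums[1] (no change) → [7, 7, 9, 9, 10, 10, 5, 11, 10, 9, 10, 9]
j=2: nums[2]=9 ≤ 9 → i=2, swap nums[2],nums[2] (no change) → [7, 7, 9, 9, 10, 10, 5, 11, 10, 9, 10, 9]
j=3: nums[3]=9 ≤ 9 → i=3, swap nums[3],nums[3] (no change) → [7, 7, 9, 9, 10, 10, 5, 11, 10, 9, 10, 9]
j=4: nums[4]=10 > 9 → no swap
j=5: nums[5]=10 > 9 → no swap
j=6: nums[6]=5 ≤ 9 → i=4, swap nums[4],nums[6] → [7, 7, 9, 9, 5, 10, 10, 11, 10, 9, 10, 9]
j=7: nums[7]=11 > 9 → no swap
j=8: nums[8]=10 > 9 → no swap
j=9: nums[9]=9 ≤ 9 → i=5, swap nums[5],nums[9] → [7, 7, 9, 9, 5, 9, 10, 11, 10, 10, 10, 9]
j=10: nums[10]=10 > 9 → no swap
final swap nums[6],nums[11] → [7, 7, 9, 9, 5, 9, 9, 11, 10, 10, 10, 10]; return 6
p = 6; k-1 = 1 < 6 ⇒ left

6; left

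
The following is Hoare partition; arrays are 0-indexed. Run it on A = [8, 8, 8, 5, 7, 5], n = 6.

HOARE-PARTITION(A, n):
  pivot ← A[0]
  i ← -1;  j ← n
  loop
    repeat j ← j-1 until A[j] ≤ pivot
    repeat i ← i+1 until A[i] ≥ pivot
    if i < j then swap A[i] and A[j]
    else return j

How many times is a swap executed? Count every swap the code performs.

3

pivot = A[0] = 8; i = -1, j = 6
j→5 (A[5]=5≤8), i→0 (A[0]=8≥8); i<j, swap → [5, 8, 8, 5, 7, 8]
j→4 (A[4]=7≤8), i→1 (A[1]=8≥8); i<j, swap → [5, 7, 8, 5, 8, 8]
j→3 (A[3]=5≤8), i→2 (A[2]=8≥8); i<j, swap → [5, 7, 5, 8, 8, 8]
j→2, i→3; i≥j, return j=2. A = [5, 7, 5, 8, 8, 8]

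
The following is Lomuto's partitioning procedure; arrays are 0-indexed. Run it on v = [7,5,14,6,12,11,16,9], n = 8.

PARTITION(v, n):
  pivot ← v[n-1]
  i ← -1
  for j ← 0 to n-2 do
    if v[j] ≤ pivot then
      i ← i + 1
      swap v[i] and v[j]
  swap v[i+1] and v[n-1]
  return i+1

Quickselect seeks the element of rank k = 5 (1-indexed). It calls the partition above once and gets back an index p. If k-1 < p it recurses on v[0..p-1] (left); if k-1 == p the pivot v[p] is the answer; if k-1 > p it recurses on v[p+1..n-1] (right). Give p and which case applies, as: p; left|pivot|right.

3; right

pivot=9, i=-1
j=0: 7≤9, i=0, swap(0,0) ⇒ [7,5,14,6,12,11,16,9]
j=1: 5≤9, i=1, swap(1,1) ⇒ [7,5,14,6,12,11,16,9]
j=2: 14>9, skip
j=3: 6≤9, i=2, swap(2,3) ⇒ [7,5,6,14,12,11,16,9]
j=4: 12>9, skip
j=5: 11>9, skip
j=6: 16>9, skip
swap(3,7) ⇒ [7,5,6,9,12,11,16,14]; return 3
p = 3; k-1 = 4 > 3 ⇒ right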